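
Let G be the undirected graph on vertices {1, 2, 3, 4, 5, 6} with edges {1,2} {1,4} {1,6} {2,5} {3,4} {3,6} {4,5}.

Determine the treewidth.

2

A width-2 tree decomposition is:
Bags: B1 = {1, 2, 5}  B2 = {1, 4, 5}  B3 = {1, 4, 6}  B4 = {3, 4, 6}
Tree: B1–B2, B2–B3, B3–B4
The largest bag has 3 vertices, giving width 2; this decomposition certifies tw(G) ≤ 2. For the lower bound, G contains the cycle 2–5–4–1–2, so G is not a forest; only forests have treewidth ≤ 1, hence tw(G) ≥ 2. Hence tw(G) = 2 exactly.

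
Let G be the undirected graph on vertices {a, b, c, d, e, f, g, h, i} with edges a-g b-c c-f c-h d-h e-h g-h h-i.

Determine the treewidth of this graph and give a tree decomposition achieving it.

Treewidth 1.
One optimal decomposition is:
Bags: B1 = {g, h}  B2 = {e, h}  B3 = {d, h}  B4 = {c, h}  B5 = {c, f}  B6 = {a, g}  B7 = {b, c}  B8 = {h, i}
Tree: B1–B2, B1–B3, B2–B4, B4–B5, B1–B6, B4–B7, B2–B8

The largest bag has 2 vertices, giving width 1; this decomposition certifies tw(G) ≤ 1. Any graph with an edge has treewidth ≥ 1, and G has the edge g–h. The upper and lower bounds meet at 1, so that is the treewidth.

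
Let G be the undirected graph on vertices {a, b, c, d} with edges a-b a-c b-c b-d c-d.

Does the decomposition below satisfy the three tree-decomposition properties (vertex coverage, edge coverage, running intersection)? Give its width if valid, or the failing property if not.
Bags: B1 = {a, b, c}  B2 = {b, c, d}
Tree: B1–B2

Vertex coverage: the bags together contain {a, b, c, d}, the full vertex set. Edge coverage: each edge of G has both endpoints in at least one bag. Running intersection: for every vertex, the bags containing it form a connected subtree. All three properties hold, so this is a valid tree decomposition of width max|bag| − 1 = 2, and hence tw(G) ≤ 2.

Yes; width 2.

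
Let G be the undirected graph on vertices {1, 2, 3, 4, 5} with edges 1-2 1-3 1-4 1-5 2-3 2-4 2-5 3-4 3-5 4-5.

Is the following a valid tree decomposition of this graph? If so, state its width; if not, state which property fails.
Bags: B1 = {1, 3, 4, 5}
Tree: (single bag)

A tree decomposition must satisfy three properties: every vertex lies in some bag; for every edge, both endpoints lie together in some bag; and for every vertex, the bags containing it form a connected subtree. Here vertex 2 appears in no bag, so the decomposition is invalid.

No — vertex 2 appears in no bag.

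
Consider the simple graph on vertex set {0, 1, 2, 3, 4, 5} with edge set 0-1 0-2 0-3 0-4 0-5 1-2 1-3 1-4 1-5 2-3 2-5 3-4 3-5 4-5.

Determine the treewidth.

A width-4 tree decomposition is:
Bags: B1 = {0, 1, 3, 4, 5}  B2 = {0, 1, 2, 3, 5}
Tree: B1–B2
Each bag holds 5 vertices, so the decomposition has width 4, which upper-bounds the treewidth. For the lower bound, the 5 vertices {0, 1, 2, 3, 5} are pairwise adjacent, and any tree decomposition puts a clique entirely inside one bag — forcing width ≥ 4. Combining the bounds, tw(G) = 4.

4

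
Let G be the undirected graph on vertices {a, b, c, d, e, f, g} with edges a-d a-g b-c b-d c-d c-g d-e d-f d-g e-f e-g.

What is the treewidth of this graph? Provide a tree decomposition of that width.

Each bag holds 3 vertices, so the decomposition has width 2, which upper-bounds the treewidth. For the lower bound, the 3 vertices {d, e, g} are pairwise adjacent, and any tree decomposition puts a clique entirely inside one bag — forcing width ≥ 2. The upper and lower bounds meet at 2, so that is the treewidth.

Treewidth 2.
Bags: B1 = {c, d, g}  B2 = {a, d, g}  B3 = {d, e, g}  B4 = {b, c, d}  B5 = {d, e, f}
Tree: B1–B2, B2–B3, B1–B4, B3–B5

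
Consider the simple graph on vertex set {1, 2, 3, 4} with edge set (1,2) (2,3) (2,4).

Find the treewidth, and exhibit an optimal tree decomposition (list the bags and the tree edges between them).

Treewidth 1.
One optimal decomposition is:
Bags: B1 = {2, 3}  B2 = {1, 2}  B3 = {2, 4}
Tree: B1–B2, B1–B3

The largest bag has 2 vertices, giving width 1; this decomposition certifies tw(G) ≤ 1. Since G has at least one edge (e.g. 2–3), it is not an edgeless graph, so tw(G) ≥ 1. Combining the bounds, tw(G) = 1.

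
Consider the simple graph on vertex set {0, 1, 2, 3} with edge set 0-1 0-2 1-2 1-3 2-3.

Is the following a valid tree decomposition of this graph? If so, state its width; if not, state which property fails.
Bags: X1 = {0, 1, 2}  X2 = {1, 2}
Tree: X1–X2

No — vertex 3 appears in no bag.

A tree decomposition must satisfy three properties: every vertex lies in some bag; for every edge, both endpoints lie together in some bag; and for every vertex, the bags containing it form a connected subtree. Here vertex 3 appears in no bag, so the decomposition is invalid.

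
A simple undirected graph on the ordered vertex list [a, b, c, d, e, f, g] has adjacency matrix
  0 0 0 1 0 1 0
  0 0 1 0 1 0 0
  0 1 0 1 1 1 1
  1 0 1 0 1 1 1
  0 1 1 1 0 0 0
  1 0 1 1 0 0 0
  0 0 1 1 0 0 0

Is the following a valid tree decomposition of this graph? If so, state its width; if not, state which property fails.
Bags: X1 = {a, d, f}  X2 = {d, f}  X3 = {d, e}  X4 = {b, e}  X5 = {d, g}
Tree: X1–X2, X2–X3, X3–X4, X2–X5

No — vertex c appears in no bag.

A tree decomposition must satisfy three properties: every vertex lies in some bag; for every edge, both endpoints lie together in some bag; and for every vertex, the bags containing it form a connected subtree. Here vertex c appears in no bag, so the decomposition is invalid.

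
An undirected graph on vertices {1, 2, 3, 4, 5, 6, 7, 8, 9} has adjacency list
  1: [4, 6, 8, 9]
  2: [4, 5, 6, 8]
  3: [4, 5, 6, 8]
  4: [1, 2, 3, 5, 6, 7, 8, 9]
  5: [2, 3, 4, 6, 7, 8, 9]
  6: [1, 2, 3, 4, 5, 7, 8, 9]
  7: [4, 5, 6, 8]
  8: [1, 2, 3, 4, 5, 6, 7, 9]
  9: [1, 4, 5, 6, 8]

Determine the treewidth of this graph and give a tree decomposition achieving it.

Treewidth 4.
Bags: B1 = {2, 4, 5, 6, 8}  B2 = {3, 4, 5, 6, 8}  B3 = {4, 5, 6, 8, 9}  B4 = {4, 5, 6, 7, 8}  B5 = {1, 4, 6, 8, 9}
Tree: B1–B2, B1–B3, B1–B4, B3–B5

Every bag has size at most 5, so the width is 5 − 1 = 4 and tw(G) ≤ 4. Conversely, {1, 4, 6, 8, 9} is a clique of size 5, and the vertices of any clique must share a bag in every tree decomposition; so some bag has ≥ 5 vertices and tw(G) ≥ 4. Hence tw(G) = 4 exactly.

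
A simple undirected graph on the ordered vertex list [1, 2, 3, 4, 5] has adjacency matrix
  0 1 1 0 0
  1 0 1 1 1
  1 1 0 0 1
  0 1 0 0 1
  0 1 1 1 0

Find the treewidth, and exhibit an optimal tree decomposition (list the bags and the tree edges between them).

Each bag holds 3 vertices, so the decomposition has width 2, which upper-bounds the treewidth. On the other hand G contains the 3-clique {1, 2, 3}. A clique must lie in a single bag of any decomposition, so no decomposition can have width below 2. Hence tw(G) = 2 exactly.

Treewidth 2.
One such decomposition:
Bags: B1 = {1, 2, 3}  B2 = {2, 3, 5}  B3 = {2, 4, 5}
Tree: B1–B2, B2–B3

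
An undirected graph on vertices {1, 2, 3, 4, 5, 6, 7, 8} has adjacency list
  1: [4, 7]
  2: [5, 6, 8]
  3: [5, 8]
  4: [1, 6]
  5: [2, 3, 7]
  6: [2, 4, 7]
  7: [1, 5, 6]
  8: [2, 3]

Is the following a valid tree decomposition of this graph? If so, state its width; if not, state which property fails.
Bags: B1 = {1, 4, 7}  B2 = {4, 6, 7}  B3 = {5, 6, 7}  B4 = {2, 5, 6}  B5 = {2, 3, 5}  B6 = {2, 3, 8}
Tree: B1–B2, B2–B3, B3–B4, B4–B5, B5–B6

Yes; width 2.

Every vertex of G appears in some bag (union = {1, 2, 3, 4, 5, 6, 7, 8}); every edge is covered by a bag; and for each vertex v the set of bags containing v is connected in the bag tree. The decomposition is therefore valid. The largest bag has 3 vertices, so the width is 2.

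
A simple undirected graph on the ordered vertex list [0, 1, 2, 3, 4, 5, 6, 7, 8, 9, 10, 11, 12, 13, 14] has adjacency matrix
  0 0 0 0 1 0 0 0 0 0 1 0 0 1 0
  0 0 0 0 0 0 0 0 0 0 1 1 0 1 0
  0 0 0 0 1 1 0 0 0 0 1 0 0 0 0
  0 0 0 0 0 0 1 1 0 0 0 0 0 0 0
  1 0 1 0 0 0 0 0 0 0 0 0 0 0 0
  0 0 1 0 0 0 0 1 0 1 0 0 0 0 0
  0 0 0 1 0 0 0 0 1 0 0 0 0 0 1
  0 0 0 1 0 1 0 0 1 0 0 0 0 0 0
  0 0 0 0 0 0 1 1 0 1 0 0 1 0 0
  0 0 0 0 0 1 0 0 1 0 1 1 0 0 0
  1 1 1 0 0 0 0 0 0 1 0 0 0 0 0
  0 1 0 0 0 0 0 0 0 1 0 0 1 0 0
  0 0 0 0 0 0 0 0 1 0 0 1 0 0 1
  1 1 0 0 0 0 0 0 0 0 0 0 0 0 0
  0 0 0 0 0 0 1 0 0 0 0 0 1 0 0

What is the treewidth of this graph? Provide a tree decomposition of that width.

Every bag has size at most 4, so the width is 4 − 1 = 3 and tw(G) ≤ 3. For the lower bound: the 4 vertex sets {3,6,14}, {12}, {8}, {5,7,9,11} are disjoint, each induces a connected subgraph, and every pair is joined by at least one edge of G. Contracting each set to a single vertex therefore yields K_{4} as a minor, and since treewidth is minor-monotone, tw(G) ≥ tw(K_{4}) = 3. Hence tw(G) = 3 exactly.

Treewidth 3.
Bags: B1 = {3, 6, 12, 14}  B2 = {3, 6, 8, 12}  B3 = {3, 7, 8, 12}  B4 = {7, 8, 11, 12}  B5 = {7, 8, 9, 11}  B6 = {5, 7, 9, 11}  B7 = {1, 5, 9, 11}  B8 = {1, 5, 9, 10}  B9 = {1, 2, 5, 10}  B10 = {1, 2, 10, 13}  B11 = {0, 2, 10, 13}  B12 = {0, 2, 4, 13}
Tree: B1–B2, B2–B3, B3–B4, B4–B5, B5–B6, B6–B7, B7–B8, B8–B9, B9–B10, B10–B11, B11–B12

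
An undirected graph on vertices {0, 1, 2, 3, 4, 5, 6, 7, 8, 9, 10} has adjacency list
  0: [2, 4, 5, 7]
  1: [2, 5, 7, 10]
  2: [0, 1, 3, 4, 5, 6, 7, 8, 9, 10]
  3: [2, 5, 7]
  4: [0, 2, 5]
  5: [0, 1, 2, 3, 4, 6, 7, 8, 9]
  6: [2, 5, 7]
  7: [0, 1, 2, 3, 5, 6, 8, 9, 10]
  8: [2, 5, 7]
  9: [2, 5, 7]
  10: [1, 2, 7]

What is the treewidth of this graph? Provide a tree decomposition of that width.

Each bag holds 4 vertices, so the decomposition has width 3, which upper-bounds the treewidth. On the other hand G contains the 4-clique {1, 2, 7, 10}. A clique must lie in a single bag of any decomposition, so no decomposition can have width below 3. Combining the bounds, tw(G) = 3.

Treewidth 3.
One optimal decomposition is:
Bags: B1 = {2, 5, 6, 7}  B2 = {1, 2, 5, 7}  B3 = {2, 5, 7, 9}  B4 = {0, 2, 5, 7}  B5 = {1, 2, 7, 10}  B6 = {2, 3, 5, 7}  B7 = {0, 2, 4, 5}  B8 = {2, 5, 7, 8}
Tree: B1–B2, B1–B3, B3–B4, B2–B5, B3–B6, B4–B7, B6–B8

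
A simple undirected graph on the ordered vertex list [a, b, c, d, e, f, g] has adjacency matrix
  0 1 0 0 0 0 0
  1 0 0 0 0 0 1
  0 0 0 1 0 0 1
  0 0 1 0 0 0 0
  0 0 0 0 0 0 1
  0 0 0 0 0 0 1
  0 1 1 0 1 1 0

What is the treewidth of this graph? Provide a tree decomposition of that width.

Each bag holds 2 vertices, so the decomposition has width 1, which upper-bounds the treewidth. G has an edge, so its treewidth is at least 1. Hence tw(G) = 1 exactly.

Treewidth 1.
One such decomposition:
Bags: B1 = {c, d}  B2 = {c, g}  B3 = {e, g}  B4 = {f, g}  B5 = {b, g}  B6 = {a, b}
Tree: B1–B2, B2–B3, B2–B4, B3–B5, B5–B6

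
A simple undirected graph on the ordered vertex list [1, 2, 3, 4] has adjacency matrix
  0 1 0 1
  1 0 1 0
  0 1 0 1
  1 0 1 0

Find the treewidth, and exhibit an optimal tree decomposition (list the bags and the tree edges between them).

Treewidth 2.
Bags: B1 = {1, 2, 3}  B2 = {1, 3, 4}
Tree: B1–B2

The largest bag has 3 vertices, giving width 2; this decomposition certifies tw(G) ≤ 2. Since 3–2–1–4–3 is a cycle in G, G is not acyclic. Forests are exactly the graphs of treewidth ≤ 1, so tw(G) ≥ 2. Therefore the treewidth is 2.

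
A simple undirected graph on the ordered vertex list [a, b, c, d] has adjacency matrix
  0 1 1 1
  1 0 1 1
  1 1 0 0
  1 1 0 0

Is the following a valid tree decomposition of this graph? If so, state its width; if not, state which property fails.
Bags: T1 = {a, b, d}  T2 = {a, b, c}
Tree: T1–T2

Yes; width 2.

Checking the three conditions: (i) the bags cover all of {a, b, c, d}; (ii) for each edge, some bag contains both endpoints; (iii) the bags containing any fixed vertex form a subtree. All hold, so the decomposition is valid with width 3 − 1 = 2.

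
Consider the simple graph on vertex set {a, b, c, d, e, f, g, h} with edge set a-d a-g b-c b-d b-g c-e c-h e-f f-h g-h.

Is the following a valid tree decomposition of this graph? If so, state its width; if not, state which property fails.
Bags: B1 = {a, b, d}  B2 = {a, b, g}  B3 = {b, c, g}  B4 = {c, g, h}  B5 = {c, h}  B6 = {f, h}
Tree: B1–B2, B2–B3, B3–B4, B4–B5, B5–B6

No — vertex e appears in no bag.

A tree decomposition must satisfy three properties: every vertex lies in some bag; for every edge, both endpoints lie together in some bag; and for every vertex, the bags containing it form a connected subtree. Here vertex e appears in no bag, so the decomposition is invalid.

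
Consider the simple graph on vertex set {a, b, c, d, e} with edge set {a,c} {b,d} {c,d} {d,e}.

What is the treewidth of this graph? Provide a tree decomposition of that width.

Treewidth 1.
One such decomposition:
Bags: B1 = {c, d}  B2 = {d, e}  B3 = {b, d}  B4 = {a, c}
Tree: B1–B2, B2–B3, B1–B4

Every bag has size at most 2, so the width is 2 − 1 = 1 and tw(G) ≤ 1. Since G has at least one edge (e.g. c–d), it is not an edgeless graph, so tw(G) ≥ 1. Therefore the treewidth is 1.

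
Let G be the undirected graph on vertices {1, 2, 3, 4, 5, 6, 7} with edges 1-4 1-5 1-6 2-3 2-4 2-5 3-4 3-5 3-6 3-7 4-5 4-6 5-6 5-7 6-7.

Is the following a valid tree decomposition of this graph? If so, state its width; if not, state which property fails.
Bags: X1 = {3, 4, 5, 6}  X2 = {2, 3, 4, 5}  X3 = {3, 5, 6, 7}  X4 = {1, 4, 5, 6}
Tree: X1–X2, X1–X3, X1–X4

Vertex coverage: the bags together contain {1, 2, 3, 4, 5, 6, 7}, the full vertex set. Edge coverage: each edge of G has both endpoints in at least one bag. Running intersection: for every vertex, the bags containing it form a connected subtree. All three properties hold, so this is a valid tree decomposition of width max|bag| − 1 = 3, and hence tw(G) ≤ 3.

Yes; width 3.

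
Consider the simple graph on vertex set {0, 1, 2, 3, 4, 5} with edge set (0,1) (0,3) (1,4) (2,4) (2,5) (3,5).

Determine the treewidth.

A width-2 tree decomposition is:
Bags: B1 = {0, 1, 3}  B2 = {1, 3, 4}  B3 = {2, 3, 4}  B4 = {2, 3, 5}
Tree: B1–B2, B2–B3, B3–B4
Every bag has size at most 3, so the width is 3 − 1 = 2 and tw(G) ≤ 2. Since 3–0–1–4–2–5–3 is a cycle in G, G is not acyclic. Forests are exactly the graphs of treewidth ≤ 1, so tw(G) ≥ 2. Combining the bounds, tw(G) = 2.

2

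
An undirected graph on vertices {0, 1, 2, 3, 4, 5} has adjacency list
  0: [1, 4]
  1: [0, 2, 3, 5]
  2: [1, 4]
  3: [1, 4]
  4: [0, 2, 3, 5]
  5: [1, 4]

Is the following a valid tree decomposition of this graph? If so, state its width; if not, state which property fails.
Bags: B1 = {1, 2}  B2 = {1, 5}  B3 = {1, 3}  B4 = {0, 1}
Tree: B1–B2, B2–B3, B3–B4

No — vertex 4 appears in no bag.

A tree decomposition must satisfy three properties: every vertex lies in some bag; for every edge, both endpoints lie together in some bag; and for every vertex, the bags containing it form a connected subtree. Here vertex 4 appears in no bag, so the decomposition is invalid.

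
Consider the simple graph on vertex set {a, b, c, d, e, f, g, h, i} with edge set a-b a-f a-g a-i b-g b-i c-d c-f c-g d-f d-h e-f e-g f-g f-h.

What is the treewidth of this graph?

2

A width-2 tree decomposition is:
Bags: B1 = {c, f, g}  B2 = {a, f, g}  B3 = {e, f, g}  B4 = {a, b, g}  B5 = {a, b, i}  B6 = {c, d, f}  B7 = {d, f, h}
Tree: B1–B2, B1–B3, B2–B4, B4–B5, B1–B6, B6–B7
The largest bag has 3 vertices, giving width 2; this decomposition certifies tw(G) ≤ 2. Conversely, {d, f, h} is a clique of size 3, and the vertices of any clique must share a bag in every tree decomposition; so some bag has ≥ 3 vertices and tw(G) ≥ 2. Hence tw(G) = 2 exactly.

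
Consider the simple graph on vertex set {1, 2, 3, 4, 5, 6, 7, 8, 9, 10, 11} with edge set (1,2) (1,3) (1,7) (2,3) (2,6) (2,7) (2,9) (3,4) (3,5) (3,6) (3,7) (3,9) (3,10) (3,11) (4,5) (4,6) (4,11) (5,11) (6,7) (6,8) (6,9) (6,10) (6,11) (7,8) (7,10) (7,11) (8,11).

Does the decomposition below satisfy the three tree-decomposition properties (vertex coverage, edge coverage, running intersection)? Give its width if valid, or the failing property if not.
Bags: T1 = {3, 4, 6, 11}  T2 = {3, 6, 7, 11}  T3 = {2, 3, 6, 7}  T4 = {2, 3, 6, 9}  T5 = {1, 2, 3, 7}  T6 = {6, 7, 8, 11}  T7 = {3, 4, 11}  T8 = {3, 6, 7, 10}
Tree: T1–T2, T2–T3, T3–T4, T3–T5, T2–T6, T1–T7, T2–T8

No — vertex 5 appears in no bag.

A tree decomposition must satisfy three properties: every vertex lies in some bag; for every edge, both endpoints lie together in some bag; and for every vertex, the bags containing it form a connected subtree. Here vertex 5 appears in no bag, so the decomposition is invalid.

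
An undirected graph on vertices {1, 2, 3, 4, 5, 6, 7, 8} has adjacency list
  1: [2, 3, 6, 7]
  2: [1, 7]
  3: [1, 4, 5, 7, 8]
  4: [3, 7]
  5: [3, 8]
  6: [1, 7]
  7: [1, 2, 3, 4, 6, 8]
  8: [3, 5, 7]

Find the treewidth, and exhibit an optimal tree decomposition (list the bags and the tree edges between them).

Every bag has size at most 3, so the width is 3 − 1 = 2 and tw(G) ≤ 2. Conversely, {3, 5, 8} is a clique of size 3, and the vertices of any clique must share a bag in every tree decomposition; so some bag has ≥ 3 vertices and tw(G) ≥ 2. The upper and lower bounds meet at 2, so that is the treewidth.

Treewidth 2.
Bags: B1 = {3, 4, 7}  B2 = {3, 7, 8}  B3 = {1, 3, 7}  B4 = {1, 6, 7}  B5 = {1, 2, 7}  B6 = {3, 5, 8}
Tree: B1–B2, B1–B3, B3–B4, B3–B5, B2–B6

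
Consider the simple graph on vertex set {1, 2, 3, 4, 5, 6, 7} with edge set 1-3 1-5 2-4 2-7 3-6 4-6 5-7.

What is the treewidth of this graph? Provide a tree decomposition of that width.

Treewidth 2.
Bags: B1 = {1, 3, 5}  B2 = {3, 5, 6}  B3 = {4, 5, 6}  B4 = {2, 4, 5}  B5 = {2, 5, 7}
Tree: B1–B2, B2–B3, B3–B4, B4–B5

The largest bag has 3 vertices, giving width 2; this decomposition certifies tw(G) ≤ 2. Since 5–1–3–6–4–2–7–5 is a cycle in G, G is not acyclic. Forests are exactly the graphs of treewidth ≤ 1, so tw(G) ≥ 2. The upper and lower bounds meet at 2, so that is the treewidth.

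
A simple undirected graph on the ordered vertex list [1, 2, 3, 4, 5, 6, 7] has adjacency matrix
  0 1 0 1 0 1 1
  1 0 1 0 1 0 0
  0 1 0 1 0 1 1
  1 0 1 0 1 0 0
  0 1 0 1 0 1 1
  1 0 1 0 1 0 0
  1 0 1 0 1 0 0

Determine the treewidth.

A width-3 tree decomposition is:
Bags: B1 = {1, 3, 5, 6}  B2 = {1, 3, 4, 5}  B3 = {1, 3, 5, 7}  B4 = {1, 2, 3, 5}
Tree: B1–B2, B2–B3, B3–B4
Every bag has size at most 4, so the width is 4 − 1 = 3 and tw(G) ≤ 3. For the lower bound: the 4 vertex sets {1,6}, {4,5}, {3}, {7} are disjoint, each induces a connected subgraph, and every pair is joined by at least one edge of G. Contracting each set to a single vertex therefore yields K_{4} as a minor, and since treewidth is minor-monotone, tw(G) ≥ tw(K_{4}) = 3. Combining the bounds, tw(G) = 3.

3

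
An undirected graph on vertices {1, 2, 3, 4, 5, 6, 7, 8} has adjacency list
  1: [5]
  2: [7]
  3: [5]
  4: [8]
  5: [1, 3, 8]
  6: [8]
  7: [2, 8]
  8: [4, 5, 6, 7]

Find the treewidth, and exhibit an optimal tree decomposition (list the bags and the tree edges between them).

The largest bag has 2 vertices, giving width 1; this decomposition certifies tw(G) ≤ 1. G has an edge, so its treewidth is at least 1. Combining the bounds, tw(G) = 1.

Treewidth 1.
One such decomposition:
Bags: B1 = {5, 8}  B2 = {1, 5}  B3 = {7, 8}  B4 = {6, 8}  B5 = {2, 7}  B6 = {4, 8}  B7 = {3, 5}
Tree: B1–B2, B1–B3, B1–B4, B3–B5, B4–B6, B1–B7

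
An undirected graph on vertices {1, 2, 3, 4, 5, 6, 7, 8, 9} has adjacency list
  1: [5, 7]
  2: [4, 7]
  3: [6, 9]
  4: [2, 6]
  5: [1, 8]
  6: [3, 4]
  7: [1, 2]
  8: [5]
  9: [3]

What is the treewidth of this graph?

A width-1 tree decomposition is:
Bags: B1 = {3, 9}  B2 = {3, 6}  B3 = {4, 6}  B4 = {2, 4}  B5 = {2, 7}  B6 = {1, 7}  B7 = {1, 5}  B8 = {5, 8}
Tree: B1–B2, B2–B3, B3–B4, B4–B5, B5–B6, B6–B7, B7–B8
Each bag holds 2 vertices, so the decomposition has width 1, which upper-bounds the treewidth. G has an edge, so its treewidth is at least 1. Hence tw(G) = 1 exactly.

1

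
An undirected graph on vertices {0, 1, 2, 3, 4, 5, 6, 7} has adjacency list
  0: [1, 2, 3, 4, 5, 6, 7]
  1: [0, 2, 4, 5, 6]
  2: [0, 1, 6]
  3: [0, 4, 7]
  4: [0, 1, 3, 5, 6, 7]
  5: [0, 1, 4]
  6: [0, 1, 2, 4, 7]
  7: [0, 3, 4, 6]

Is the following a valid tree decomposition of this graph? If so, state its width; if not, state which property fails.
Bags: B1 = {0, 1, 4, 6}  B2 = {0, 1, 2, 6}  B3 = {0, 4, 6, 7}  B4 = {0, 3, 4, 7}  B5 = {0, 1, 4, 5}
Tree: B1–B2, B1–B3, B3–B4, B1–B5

Checking the three conditions: (i) the bags cover all of {0, 1, 2, 3, 4, 5, 6, 7}; (ii) for each edge, some bag contains both endpoints; (iii) the bags containing any fixed vertex form a subtree. All hold, so the decomposition is valid with width 4 − 1 = 3.

Yes; width 3.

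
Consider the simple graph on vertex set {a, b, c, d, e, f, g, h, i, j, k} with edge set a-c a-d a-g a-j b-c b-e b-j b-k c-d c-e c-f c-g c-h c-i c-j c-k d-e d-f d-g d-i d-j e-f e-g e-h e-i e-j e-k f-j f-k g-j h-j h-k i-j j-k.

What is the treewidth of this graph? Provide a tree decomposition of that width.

The largest bag has 5 vertices, giving width 4; this decomposition certifies tw(G) ≤ 4. On the other hand G contains the 5-clique {c, d, e, g, j}. A clique must lie in a single bag of any decomposition, so no decomposition can have width below 4. Hence tw(G) = 4 exactly.

Treewidth 4.
One such decomposition:
Bags: B1 = {c, e, f, j, k}  B2 = {c, d, e, f, j}  B3 = {c, d, e, i, j}  B4 = {c, e, h, j, k}  B5 = {c, d, e, g, j}  B6 = {b, c, e, j, k}  B7 = {a, c, d, g, j}
Tree: B1–B2, B2–B3, B1–B4, B3–B5, B1–B6, B5–B7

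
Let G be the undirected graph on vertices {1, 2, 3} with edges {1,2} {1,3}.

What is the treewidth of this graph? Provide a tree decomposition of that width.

Treewidth 1.
One optimal decomposition is:
Bags: B1 = {1, 2}  B2 = {1, 3}
Tree: B1–B2

Every bag has size at most 2, so the width is 2 − 1 = 1 and tw(G) ≤ 1. Any graph with an edge has treewidth ≥ 1, and G has the edge 2–1. The upper and lower bounds meet at 1, so that is the treewidth.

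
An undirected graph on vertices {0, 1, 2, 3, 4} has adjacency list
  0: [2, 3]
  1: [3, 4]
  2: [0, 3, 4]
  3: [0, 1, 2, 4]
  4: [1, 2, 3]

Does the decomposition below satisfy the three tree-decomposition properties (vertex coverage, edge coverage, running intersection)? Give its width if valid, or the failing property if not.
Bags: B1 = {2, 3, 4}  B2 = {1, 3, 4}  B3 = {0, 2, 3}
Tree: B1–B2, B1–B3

Checking the three conditions: (i) the bags cover all of {0, 1, 2, 3, 4}; (ii) for each edge, some bag contains both endpoints; (iii) the bags containing any fixed vertex form a subtree. All hold, so the decomposition is valid with width 3 − 1 = 2.

Yes; width 2.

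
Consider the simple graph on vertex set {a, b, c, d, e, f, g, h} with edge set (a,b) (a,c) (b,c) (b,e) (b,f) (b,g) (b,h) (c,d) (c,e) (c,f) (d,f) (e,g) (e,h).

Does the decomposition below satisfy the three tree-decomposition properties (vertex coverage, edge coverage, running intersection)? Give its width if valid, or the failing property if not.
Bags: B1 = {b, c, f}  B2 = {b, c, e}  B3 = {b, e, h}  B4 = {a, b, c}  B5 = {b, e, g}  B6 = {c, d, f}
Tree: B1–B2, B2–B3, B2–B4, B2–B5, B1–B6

Vertex coverage: the bags together contain {a, b, c, d, e, f, g, h}, the full vertex set. Edge coverage: each edge of G has both endpoints in at least one bag. Running intersection: for every vertex, the bags containing it form a connected subtree. All three properties hold, so this is a valid tree decomposition of width max|bag| − 1 = 2, and hence tw(G) ≤ 2.

Yes; width 2.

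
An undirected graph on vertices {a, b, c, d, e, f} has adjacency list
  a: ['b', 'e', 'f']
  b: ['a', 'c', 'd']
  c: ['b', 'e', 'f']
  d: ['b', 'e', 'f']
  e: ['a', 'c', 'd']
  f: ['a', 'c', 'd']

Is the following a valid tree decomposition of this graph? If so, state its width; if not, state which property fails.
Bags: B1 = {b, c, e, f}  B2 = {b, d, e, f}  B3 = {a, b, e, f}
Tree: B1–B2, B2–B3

Yes; width 3.

Every vertex of G appears in some bag (union = {a, b, c, d, e, f}); every edge is covered by a bag; and for each vertex v the set of bags containing v is connected in the bag tree. The decomposition is therefore valid. The largest bag has 4 vertices, so the width is 3.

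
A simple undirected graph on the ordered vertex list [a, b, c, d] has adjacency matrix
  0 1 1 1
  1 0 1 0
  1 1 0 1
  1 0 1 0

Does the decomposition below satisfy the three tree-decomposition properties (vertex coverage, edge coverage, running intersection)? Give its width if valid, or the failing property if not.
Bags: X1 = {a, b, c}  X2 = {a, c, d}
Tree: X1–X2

Yes; width 2.

Every vertex of G appears in some bag (union = {a, b, c, d}); every edge is covered by a bag; and for each vertex v the set of bags containing v is connected in the bag tree. The decomposition is therefore valid. The largest bag has 3 vertices, so the width is 2.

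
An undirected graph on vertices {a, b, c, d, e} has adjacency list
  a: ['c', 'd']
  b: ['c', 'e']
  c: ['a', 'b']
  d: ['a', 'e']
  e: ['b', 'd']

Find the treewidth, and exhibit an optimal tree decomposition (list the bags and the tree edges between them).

Treewidth 2.
One optimal decomposition is:
Bags: B1 = {a, c, d}  B2 = {b, c, d}  B3 = {b, d, e}
Tree: B1–B2, B2–B3

Each bag holds 3 vertices, so the decomposition has width 2, which upper-bounds the treewidth. The edges d–a–c–b–e–d form a cycle, so G is not a tree and its treewidth is at least 2. The upper and lower bounds meet at 2, so that is the treewidth.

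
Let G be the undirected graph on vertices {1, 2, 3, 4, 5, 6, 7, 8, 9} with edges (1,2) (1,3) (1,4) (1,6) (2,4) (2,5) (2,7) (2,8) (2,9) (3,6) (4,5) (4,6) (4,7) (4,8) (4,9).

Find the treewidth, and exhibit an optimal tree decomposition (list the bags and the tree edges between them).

The largest bag has 3 vertices, giving width 2; this decomposition certifies tw(G) ≤ 2. On the other hand G contains the 3-clique {1, 3, 6}. A clique must lie in a single bag of any decomposition, so no decomposition can have width below 2. Hence tw(G) = 2 exactly.

Treewidth 2.
One such decomposition:
Bags: B1 = {2, 4, 9}  B2 = {2, 4, 5}  B3 = {1, 2, 4}  B4 = {2, 4, 7}  B5 = {1, 4, 6}  B6 = {1, 3, 6}  B7 = {2, 4, 8}
Tree: B1–B2, B2–B3, B3–B4, B3–B5, B5–B6, B4–B7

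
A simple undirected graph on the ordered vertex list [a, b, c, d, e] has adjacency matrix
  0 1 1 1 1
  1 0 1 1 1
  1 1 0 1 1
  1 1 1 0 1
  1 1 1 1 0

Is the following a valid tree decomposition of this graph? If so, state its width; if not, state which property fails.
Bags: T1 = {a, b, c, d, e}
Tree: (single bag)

Yes; width 4.

Vertex coverage: the bags together contain {a, b, c, d, e}, the full vertex set. Edge coverage: each edge of G has both endpoints in at least one bag. Running intersection: for every vertex, the bags containing it form a connected subtree. All three properties hold, so this is a valid tree decomposition of width max|bag| − 1 = 4, and hence tw(G) ≤ 4.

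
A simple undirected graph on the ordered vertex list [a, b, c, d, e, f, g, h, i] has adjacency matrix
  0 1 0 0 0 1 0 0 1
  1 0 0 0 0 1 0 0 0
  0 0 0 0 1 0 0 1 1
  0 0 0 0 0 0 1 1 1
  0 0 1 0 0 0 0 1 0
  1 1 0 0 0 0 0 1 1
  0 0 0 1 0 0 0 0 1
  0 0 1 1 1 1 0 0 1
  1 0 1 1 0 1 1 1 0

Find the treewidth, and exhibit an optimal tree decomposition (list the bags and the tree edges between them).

The largest bag has 3 vertices, giving width 2; this decomposition certifies tw(G) ≤ 2. Conversely, {c, e, h} is a clique of size 3, and the vertices of any clique must share a bag in every tree decomposition; so some bag has ≥ 3 vertices and tw(G) ≥ 2. The upper and lower bounds meet at 2, so that is the treewidth.

Treewidth 2.
Bags: B1 = {f, h, i}  B2 = {a, f, i}  B3 = {d, h, i}  B4 = {c, h, i}  B5 = {a, b, f}  B6 = {d, g, i}  B7 = {c, e, h}
Tree: B1–B2, B1–B3, B3–B4, B2–B5, B3–B6, B4–B7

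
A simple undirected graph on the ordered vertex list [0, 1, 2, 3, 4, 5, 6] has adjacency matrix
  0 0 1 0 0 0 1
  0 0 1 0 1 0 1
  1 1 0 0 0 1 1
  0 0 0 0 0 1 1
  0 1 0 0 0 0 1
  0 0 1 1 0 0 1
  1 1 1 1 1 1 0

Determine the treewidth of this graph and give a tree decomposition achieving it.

Each bag holds 3 vertices, so the decomposition has width 2, which upper-bounds the treewidth. Conversely, {0, 2, 6} is a clique of size 3, and the vertices of any clique must share a bag in every tree decomposition; so some bag has ≥ 3 vertices and tw(G) ≥ 2. Combining the bounds, tw(G) = 2.

Treewidth 2.
One optimal decomposition is:
Bags: B1 = {1, 2, 6}  B2 = {2, 5, 6}  B3 = {1, 4, 6}  B4 = {0, 2, 6}  B5 = {3, 5, 6}
Tree: B1–B2, B1–B3, B1–B4, B2–B5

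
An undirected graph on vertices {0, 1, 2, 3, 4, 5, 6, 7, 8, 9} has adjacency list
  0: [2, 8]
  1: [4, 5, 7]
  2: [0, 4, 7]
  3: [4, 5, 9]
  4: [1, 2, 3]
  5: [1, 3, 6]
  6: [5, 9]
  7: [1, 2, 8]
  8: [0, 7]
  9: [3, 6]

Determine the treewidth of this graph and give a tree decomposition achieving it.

Every bag has size at most 3, so the width is 3 − 1 = 2 and tw(G) ≤ 2. For the lower bound, G contains the cycle 0–8–7–2–0, so G is not a forest; only forests have treewidth ≤ 1, hence tw(G) ≥ 2. Hence tw(G) = 2 exactly.

Treewidth 2.
Bags: B1 = {0, 2, 8}  B2 = {2, 7, 8}  B3 = {2, 4, 7}  B4 = {1, 4, 7}  B5 = {1, 3, 4}  B6 = {1, 3, 5}  B7 = {3, 5, 9}  B8 = {5, 6, 9}
Tree: B1–B2, B2–B3, B3–B4, B4–B5, B5–B6, B6–B7, B7–B8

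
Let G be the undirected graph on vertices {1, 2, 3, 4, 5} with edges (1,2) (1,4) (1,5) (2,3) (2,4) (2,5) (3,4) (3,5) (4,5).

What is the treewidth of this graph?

A width-3 tree decomposition is:
Bags: B1 = {1, 2, 4, 5}  B2 = {2, 3, 4, 5}
Tree: B1–B2
Every bag has size at most 4, so the width is 4 − 1 = 3 and tw(G) ≤ 3. Conversely, {1, 2, 4, 5} is a clique of size 4, and the vertices of any clique must share a bag in every tree decomposition; so some bag has ≥ 4 vertices and tw(G) ≥ 3. The upper and lower bounds meet at 3, so that is the treewidth.

3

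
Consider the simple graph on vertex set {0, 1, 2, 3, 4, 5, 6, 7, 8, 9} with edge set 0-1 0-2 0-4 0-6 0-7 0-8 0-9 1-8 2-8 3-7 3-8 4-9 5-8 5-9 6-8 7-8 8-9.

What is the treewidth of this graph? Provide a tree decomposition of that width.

Treewidth 2.
One such decomposition:
Bags: B1 = {0, 6, 8}  B2 = {0, 8, 9}  B3 = {5, 8, 9}  B4 = {0, 2, 8}  B5 = {0, 1, 8}  B6 = {0, 7, 8}  B7 = {3, 7, 8}  B8 = {0, 4, 9}
Tree: B1–B2, B2–B3, B2–B4, B1–B5, B5–B6, B6–B7, B2–B8

Every bag has size at most 3, so the width is 3 − 1 = 2 and tw(G) ≤ 2. For the lower bound, the 3 vertices {0, 1, 8} are pairwise adjacent, and any tree decomposition puts a clique entirely inside one bag — forcing width ≥ 2. Combining the bounds, tw(G) = 2.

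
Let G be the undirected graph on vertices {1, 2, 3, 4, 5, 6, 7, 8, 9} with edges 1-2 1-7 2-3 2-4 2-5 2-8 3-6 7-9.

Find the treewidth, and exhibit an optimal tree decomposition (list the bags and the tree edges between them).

The largest bag has 2 vertices, giving width 1; this decomposition certifies tw(G) ≤ 1. G has an edge, so its treewidth is at least 1. The upper and lower bounds meet at 1, so that is the treewidth.

Treewidth 1.
Bags: B1 = {1, 2}  B2 = {1, 7}  B3 = {7, 9}  B4 = {2, 8}  B5 = {2, 5}  B6 = {2, 4}  B7 = {2, 3}  B8 = {3, 6}
Tree: B1–B2, B2–B3, B1–B4, B1–B5, B4–B6, B4–B7, B7–B8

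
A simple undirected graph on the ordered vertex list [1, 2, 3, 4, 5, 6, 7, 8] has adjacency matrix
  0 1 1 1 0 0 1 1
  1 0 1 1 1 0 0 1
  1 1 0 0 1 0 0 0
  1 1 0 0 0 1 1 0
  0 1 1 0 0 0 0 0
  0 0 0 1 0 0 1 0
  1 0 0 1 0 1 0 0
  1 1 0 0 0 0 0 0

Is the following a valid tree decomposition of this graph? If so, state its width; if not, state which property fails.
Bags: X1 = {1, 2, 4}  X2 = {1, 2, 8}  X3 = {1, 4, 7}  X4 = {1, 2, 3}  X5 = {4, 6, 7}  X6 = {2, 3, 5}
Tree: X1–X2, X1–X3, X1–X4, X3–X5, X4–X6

Yes; width 2.

Every vertex of G appears in some bag (union = {1, 2, 3, 4, 5, 6, 7, 8}); every edge is covered by a bag; and for each vertex v the set of bags containing v is connected in the bag tree. The decomposition is therefore valid. The largest bag has 3 vertices, so the width is 2.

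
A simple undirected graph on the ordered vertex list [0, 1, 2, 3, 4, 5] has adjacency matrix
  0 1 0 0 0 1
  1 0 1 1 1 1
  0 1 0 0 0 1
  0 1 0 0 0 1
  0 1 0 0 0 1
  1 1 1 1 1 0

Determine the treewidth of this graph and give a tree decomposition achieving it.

Each bag holds 3 vertices, so the decomposition has width 2, which upper-bounds the treewidth. On the other hand G contains the 3-clique {0, 1, 5}. A clique must lie in a single bag of any decomposition, so no decomposition can have width below 2. Therefore the treewidth is 2.

Treewidth 2.
Bags: B1 = {1, 2, 5}  B2 = {1, 3, 5}  B3 = {0, 1, 5}  B4 = {1, 4, 5}
Tree: B1–B2, B2–B3, B1–B4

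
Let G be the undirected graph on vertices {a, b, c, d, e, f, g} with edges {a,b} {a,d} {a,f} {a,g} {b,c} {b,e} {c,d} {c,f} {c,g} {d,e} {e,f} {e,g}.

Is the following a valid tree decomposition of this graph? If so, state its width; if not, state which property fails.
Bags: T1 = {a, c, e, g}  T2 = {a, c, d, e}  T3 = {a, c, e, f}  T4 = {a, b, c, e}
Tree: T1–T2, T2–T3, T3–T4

Yes; width 3.

Every vertex of G appears in some bag (union = {a, b, c, d, e, f, g}); every edge is covered by a bag; and for each vertex v the set of bags containing v is connected in the bag tree. The decomposition is therefore valid. The largest bag has 4 vertices, so the width is 3.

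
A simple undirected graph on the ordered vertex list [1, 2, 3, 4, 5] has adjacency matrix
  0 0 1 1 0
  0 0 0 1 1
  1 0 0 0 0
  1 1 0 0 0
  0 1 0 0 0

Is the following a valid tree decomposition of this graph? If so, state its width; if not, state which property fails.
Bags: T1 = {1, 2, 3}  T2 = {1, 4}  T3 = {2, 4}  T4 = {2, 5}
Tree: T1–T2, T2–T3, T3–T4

No — bags containing vertex 2 are not connected in the tree.

A tree decomposition must satisfy three properties: every vertex lies in some bag; for every edge, both endpoints lie together in some bag; and for every vertex, the bags containing it form a connected subtree. Here bags containing vertex 2 are not connected in the tree, so the decomposition is invalid.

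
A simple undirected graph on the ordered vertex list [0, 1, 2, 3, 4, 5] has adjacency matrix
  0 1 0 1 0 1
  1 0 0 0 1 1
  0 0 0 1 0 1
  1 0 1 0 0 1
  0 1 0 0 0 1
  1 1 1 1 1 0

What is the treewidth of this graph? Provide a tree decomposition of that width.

The largest bag has 3 vertices, giving width 2; this decomposition certifies tw(G) ≤ 2. For the lower bound, the 3 vertices {0, 1, 5} are pairwise adjacent, and any tree decomposition puts a clique entirely inside one bag — forcing width ≥ 2. Therefore the treewidth is 2.

Treewidth 2.
One such decomposition:
Bags: B1 = {0, 3, 5}  B2 = {0, 1, 5}  B3 = {2, 3, 5}  B4 = {1, 4, 5}
Tree: B1–B2, B1–B3, B2–B4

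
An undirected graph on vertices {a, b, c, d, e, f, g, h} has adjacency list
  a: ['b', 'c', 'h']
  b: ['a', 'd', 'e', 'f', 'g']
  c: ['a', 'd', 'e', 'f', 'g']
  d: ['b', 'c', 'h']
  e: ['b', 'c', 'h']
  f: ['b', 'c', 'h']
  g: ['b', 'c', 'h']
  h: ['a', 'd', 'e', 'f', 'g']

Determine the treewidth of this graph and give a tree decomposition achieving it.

Treewidth 3.
One optimal decomposition is:
Bags: B1 = {b, c, e, h}  B2 = {b, c, d, h}  B3 = {b, c, g, h}  B4 = {a, b, c, h}  B5 = {b, c, f, h}
Tree: B1–B2, B2–B3, B3–B4, B4–B5

Every bag has size at most 4, so the width is 4 − 1 = 3 and tw(G) ≤ 3. For the lower bound: the 4 vertex sets {c,e}, {d,h}, {b}, {g} are disjoint, each induces a connected subgraph, and every pair is joined by at least one edge of G. Contracting each set to a single vertex therefore yields K_{4} as a minor, and since treewidth is minor-monotone, tw(G) ≥ tw(K_{4}) = 3. Combining the bounds, tw(G) = 3.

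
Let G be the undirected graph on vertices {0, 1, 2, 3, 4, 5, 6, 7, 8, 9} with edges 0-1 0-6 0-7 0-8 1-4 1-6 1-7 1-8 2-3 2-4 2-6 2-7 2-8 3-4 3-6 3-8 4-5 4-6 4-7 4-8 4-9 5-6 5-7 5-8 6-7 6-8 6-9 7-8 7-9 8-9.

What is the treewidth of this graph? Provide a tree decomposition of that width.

Each bag holds 5 vertices, so the decomposition has width 4, which upper-bounds the treewidth. Conversely, {0, 1, 6, 7, 8} is a clique of size 5, and the vertices of any clique must share a bag in every tree decomposition; so some bag has ≥ 5 vertices and tw(G) ≥ 4. The upper and lower bounds meet at 4, so that is the treewidth.

Treewidth 4.
Bags: B1 = {4, 5, 6, 7, 8}  B2 = {1, 4, 6, 7, 8}  B3 = {2, 4, 6, 7, 8}  B4 = {4, 6, 7, 8, 9}  B5 = {0, 1, 6, 7, 8}  B6 = {2, 3, 4, 6, 8}
Tree: B1–B2, B1–B3, B1–B4, B2–B5, B3–B6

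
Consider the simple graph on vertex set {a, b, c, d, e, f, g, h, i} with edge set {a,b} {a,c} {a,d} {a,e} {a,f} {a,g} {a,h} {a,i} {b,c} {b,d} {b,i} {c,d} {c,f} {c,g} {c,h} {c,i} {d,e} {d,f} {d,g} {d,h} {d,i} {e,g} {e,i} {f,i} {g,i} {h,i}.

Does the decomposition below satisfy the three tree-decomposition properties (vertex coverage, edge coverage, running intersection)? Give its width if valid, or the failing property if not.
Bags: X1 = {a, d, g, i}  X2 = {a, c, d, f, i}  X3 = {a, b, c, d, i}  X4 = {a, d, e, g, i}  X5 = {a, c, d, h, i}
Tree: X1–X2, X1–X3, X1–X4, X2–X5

A tree decomposition must satisfy three properties: every vertex lies in some bag; for every edge, both endpoints lie together in some bag; and for every vertex, the bags containing it form a connected subtree. Here edge (c,g) lies in no bag, so the decomposition is invalid.

No — edge (c,g) lies in no bag.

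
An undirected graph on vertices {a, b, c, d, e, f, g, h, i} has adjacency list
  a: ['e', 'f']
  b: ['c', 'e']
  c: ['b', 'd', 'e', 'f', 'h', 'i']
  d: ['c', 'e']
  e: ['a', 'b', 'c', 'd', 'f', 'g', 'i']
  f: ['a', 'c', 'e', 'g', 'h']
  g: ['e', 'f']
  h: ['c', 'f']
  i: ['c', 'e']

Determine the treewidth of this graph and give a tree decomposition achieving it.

Every bag has size at most 3, so the width is 3 − 1 = 2 and tw(G) ≤ 2. On the other hand G contains the 3-clique {e, f, g}. A clique must lie in a single bag of any decomposition, so no decomposition can have width below 2. Therefore the treewidth is 2.

Treewidth 2.
Bags: B1 = {e, f, g}  B2 = {c, e, f}  B3 = {c, d, e}  B4 = {a, e, f}  B5 = {b, c, e}  B6 = {c, f, h}  B7 = {c, e, i}
Tree: B1–B2, B2–B3, B1–B4, B2–B5, B2–B6, B2–B7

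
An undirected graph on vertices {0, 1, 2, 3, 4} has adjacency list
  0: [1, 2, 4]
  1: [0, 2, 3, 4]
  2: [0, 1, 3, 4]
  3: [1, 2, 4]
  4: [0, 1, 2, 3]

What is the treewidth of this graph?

3

A width-3 tree decomposition is:
Bags: B1 = {1, 2, 3, 4}  B2 = {0, 1, 2, 4}
Tree: B1–B2
Each bag holds 4 vertices, so the decomposition has width 3, which upper-bounds the treewidth. For the lower bound, the 4 vertices {0, 1, 2, 4} are pairwise adjacent, and any tree decomposition puts a clique entirely inside one bag — forcing width ≥ 3. The upper and lower bounds meet at 3, so that is the treewidth.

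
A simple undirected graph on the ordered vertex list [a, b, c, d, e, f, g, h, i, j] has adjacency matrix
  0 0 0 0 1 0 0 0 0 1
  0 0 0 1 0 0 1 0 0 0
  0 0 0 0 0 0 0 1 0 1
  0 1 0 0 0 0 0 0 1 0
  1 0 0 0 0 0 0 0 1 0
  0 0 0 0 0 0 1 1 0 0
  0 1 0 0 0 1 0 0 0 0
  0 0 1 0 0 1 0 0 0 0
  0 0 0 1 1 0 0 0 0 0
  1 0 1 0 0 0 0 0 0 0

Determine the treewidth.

A width-2 tree decomposition is:
Bags: B1 = {a, e, j}  B2 = {c, e, j}  B3 = {c, e, h}  B4 = {e, f, h}  B5 = {e, f, g}  B6 = {b, e, g}  B7 = {b, d, e}  B8 = {d, e, i}
Tree: B1–B2, B2–B3, B3–B4, B4–B5, B5–B6, B6–B7, B7–B8
The largest bag has 3 vertices, giving width 2; this decomposition certifies tw(G) ≤ 2. For the lower bound, G contains the cycle e–a–j–c–h–f–g–b–d–i–e, so G is not a forest; only forests have treewidth ≤ 1, hence tw(G) ≥ 2. The upper and lower bounds meet at 2, so that is the treewidth.

2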